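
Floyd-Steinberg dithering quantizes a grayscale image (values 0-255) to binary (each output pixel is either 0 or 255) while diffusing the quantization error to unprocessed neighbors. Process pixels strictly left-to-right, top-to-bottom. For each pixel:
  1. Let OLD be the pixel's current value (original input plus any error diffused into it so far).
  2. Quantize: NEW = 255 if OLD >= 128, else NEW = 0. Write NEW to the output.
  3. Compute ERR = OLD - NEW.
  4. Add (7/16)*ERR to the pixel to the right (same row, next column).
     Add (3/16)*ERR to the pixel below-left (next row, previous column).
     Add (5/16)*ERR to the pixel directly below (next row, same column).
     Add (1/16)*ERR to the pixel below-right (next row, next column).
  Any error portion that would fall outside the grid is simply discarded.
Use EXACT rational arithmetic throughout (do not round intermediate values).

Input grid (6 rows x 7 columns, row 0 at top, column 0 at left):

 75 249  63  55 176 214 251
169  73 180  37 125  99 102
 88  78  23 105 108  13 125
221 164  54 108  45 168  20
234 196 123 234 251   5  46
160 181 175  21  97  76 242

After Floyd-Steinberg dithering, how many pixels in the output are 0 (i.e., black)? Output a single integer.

(0,0): OLD=75 → NEW=0, ERR=75
(0,1): OLD=4509/16 → NEW=255, ERR=429/16
(0,2): OLD=19131/256 → NEW=0, ERR=19131/256
(0,3): OLD=359197/4096 → NEW=0, ERR=359197/4096
(0,4): OLD=14048715/65536 → NEW=255, ERR=-2662965/65536
(0,5): OLD=205754509/1048576 → NEW=255, ERR=-61632371/1048576
(0,6): OLD=3779654619/16777216 → NEW=255, ERR=-498535461/16777216
(1,0): OLD=50551/256 → NEW=255, ERR=-14729/256
(1,1): OLD=153409/2048 → NEW=0, ERR=153409/2048
(1,2): OLD=16662101/65536 → NEW=255, ERR=-49579/65536
(1,3): OLD=16023665/262144 → NEW=0, ERR=16023665/262144
(1,4): OLD=2239834739/16777216 → NEW=255, ERR=-2038355341/16777216
(1,5): OLD=2599353827/134217728 → NEW=0, ERR=2599353827/134217728
(1,6): OLD=209408446957/2147483648 → NEW=0, ERR=209408446957/2147483648
(2,0): OLD=2754651/32768 → NEW=0, ERR=2754651/32768
(2,1): OLD=140980121/1048576 → NEW=255, ERR=-126406759/1048576
(2,2): OLD=-232108277/16777216 → NEW=0, ERR=-232108277/16777216
(2,3): OLD=12780389747/134217728 → NEW=0, ERR=12780389747/134217728
(2,4): OLD=127929463267/1073741824 → NEW=0, ERR=127929463267/1073741824
(2,5): OLD=2812953247905/34359738368 → NEW=0, ERR=2812953247905/34359738368
(2,6): OLD=105828259807607/549755813888 → NEW=255, ERR=-34359472733833/549755813888
(3,0): OLD=3769288619/16777216 → NEW=255, ERR=-508901461/16777216
(3,1): OLD=15531310159/134217728 → NEW=0, ERR=15531310159/134217728
(3,2): OLD=118780030557/1073741824 → NEW=0, ERR=118780030557/1073741824
(3,3): OLD=891758783931/4294967296 → NEW=255, ERR=-203457876549/4294967296
(3,4): OLD=45524724179883/549755813888 → NEW=0, ERR=45524724179883/549755813888
(3,5): OLD=991937211906865/4398046511104 → NEW=255, ERR=-129564648424655/4398046511104
(3,6): OLD=-513898549040785/70368744177664 → NEW=0, ERR=-513898549040785/70368744177664
(4,0): OLD=528749045669/2147483648 → NEW=255, ERR=-18859284571/2147483648
(4,1): OLD=8492539337185/34359738368 → NEW=255, ERR=-269193946655/34359738368
(4,2): OLD=83833438734287/549755813888 → NEW=255, ERR=-56354293807153/549755813888
(4,3): OLD=865491108870037/4398046511104 → NEW=255, ERR=-256010751461483/4398046511104
(4,4): OLD=8547216842349231/35184372088832 → NEW=255, ERR=-424798040302929/35184372088832
(4,5): OLD=-6397375856097617/1125899906842624 → NEW=0, ERR=-6397375856097617/1125899906842624
(4,6): OLD=709600266523513465/18014398509481984 → NEW=0, ERR=709600266523513465/18014398509481984
(5,0): OLD=85644605616435/549755813888 → NEW=255, ERR=-54543126925005/549755813888
(5,1): OLD=507432287270289/4398046511104 → NEW=0, ERR=507432287270289/4398046511104
(5,2): OLD=6404947705070407/35184372088832 → NEW=255, ERR=-2567067177581753/35184372088832
(5,3): OLD=-10634510102125309/281474976710656 → NEW=0, ERR=-10634510102125309/281474976710656
(5,4): OLD=1296931806169342657/18014398509481984 → NEW=0, ERR=1296931806169342657/18014398509481984
(5,5): OLD=16191772682581561265/144115188075855872 → NEW=0, ERR=16191772682581561265/144115188075855872
(5,6): OLD=698921563559144908863/2305843009213693952 → NEW=255, ERR=110931596209652951103/2305843009213693952
Output grid:
  Row 0: .#..###  (3 black, running=3)
  Row 1: #.#.#..  (4 black, running=7)
  Row 2: .#....#  (5 black, running=12)
  Row 3: #..#.#.  (4 black, running=16)
  Row 4: #####..  (2 black, running=18)
  Row 5: #.#...#  (4 black, running=22)

Answer: 22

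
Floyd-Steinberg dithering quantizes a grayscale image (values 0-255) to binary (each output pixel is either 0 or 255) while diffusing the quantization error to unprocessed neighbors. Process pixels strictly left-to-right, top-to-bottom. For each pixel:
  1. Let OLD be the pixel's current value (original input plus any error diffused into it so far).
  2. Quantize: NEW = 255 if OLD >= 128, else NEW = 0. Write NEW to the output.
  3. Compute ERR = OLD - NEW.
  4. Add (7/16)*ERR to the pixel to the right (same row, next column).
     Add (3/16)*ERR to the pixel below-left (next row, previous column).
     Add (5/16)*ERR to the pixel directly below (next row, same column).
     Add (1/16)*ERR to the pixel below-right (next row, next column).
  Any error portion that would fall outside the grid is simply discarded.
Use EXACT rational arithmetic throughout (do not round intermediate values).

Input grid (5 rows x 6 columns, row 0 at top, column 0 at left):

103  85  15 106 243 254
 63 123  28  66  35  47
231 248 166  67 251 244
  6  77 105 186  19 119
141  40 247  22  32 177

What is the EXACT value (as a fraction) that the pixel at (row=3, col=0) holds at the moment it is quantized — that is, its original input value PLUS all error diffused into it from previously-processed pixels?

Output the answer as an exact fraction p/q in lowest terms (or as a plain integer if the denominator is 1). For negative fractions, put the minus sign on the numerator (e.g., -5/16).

(0,0): OLD=103 → NEW=0, ERR=103
(0,1): OLD=2081/16 → NEW=255, ERR=-1999/16
(0,2): OLD=-10153/256 → NEW=0, ERR=-10153/256
(0,3): OLD=363105/4096 → NEW=0, ERR=363105/4096
(0,4): OLD=18466983/65536 → NEW=255, ERR=1755303/65536
(0,5): OLD=278625425/1048576 → NEW=255, ERR=11238545/1048576
(1,0): OLD=18371/256 → NEW=0, ERR=18371/256
(1,1): OLD=234197/2048 → NEW=0, ERR=234197/2048
(1,2): OLD=4879097/65536 → NEW=0, ERR=4879097/65536
(1,3): OLD=33768709/262144 → NEW=255, ERR=-33078011/262144
(1,4): OLD=-71886993/16777216 → NEW=0, ERR=-71886993/16777216
(1,5): OLD=13461698649/268435456 → NEW=0, ERR=13461698649/268435456
(2,0): OLD=9006839/32768 → NEW=255, ERR=650999/32768
(2,1): OLD=325972621/1048576 → NEW=255, ERR=58585741/1048576
(2,2): OLD=3308418535/16777216 → NEW=255, ERR=-969771545/16777216
(2,3): OLD=822599535/134217728 → NEW=0, ERR=822599535/134217728
(2,4): OLD=1090315438029/4294967296 → NEW=255, ERR=-4901222451/4294967296
(2,5): OLD=17791776588139/68719476736 → NEW=255, ERR=268310020459/68719476736
(3,0): OLD=380580359/16777216 → NEW=0, ERR=380580359/16777216
Target (3,0): original=6, with diffused error = 380580359/16777216

Answer: 380580359/16777216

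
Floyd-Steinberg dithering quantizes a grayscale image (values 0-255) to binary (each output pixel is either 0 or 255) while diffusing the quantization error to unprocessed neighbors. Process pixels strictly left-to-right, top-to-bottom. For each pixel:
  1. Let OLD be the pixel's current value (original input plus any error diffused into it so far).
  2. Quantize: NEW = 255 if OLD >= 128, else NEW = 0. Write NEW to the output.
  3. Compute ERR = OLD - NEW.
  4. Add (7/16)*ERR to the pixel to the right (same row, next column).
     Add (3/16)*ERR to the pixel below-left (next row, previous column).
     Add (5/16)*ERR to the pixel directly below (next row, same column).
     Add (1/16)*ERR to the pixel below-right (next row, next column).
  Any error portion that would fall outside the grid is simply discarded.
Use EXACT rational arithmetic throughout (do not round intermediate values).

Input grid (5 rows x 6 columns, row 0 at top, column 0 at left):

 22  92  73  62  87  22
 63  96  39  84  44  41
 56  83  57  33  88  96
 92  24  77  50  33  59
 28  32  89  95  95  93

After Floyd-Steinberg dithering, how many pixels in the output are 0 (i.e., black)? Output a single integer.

Answer: 22

Derivation:
(0,0): OLD=22 → NEW=0, ERR=22
(0,1): OLD=813/8 → NEW=0, ERR=813/8
(0,2): OLD=15035/128 → NEW=0, ERR=15035/128
(0,3): OLD=232221/2048 → NEW=0, ERR=232221/2048
(0,4): OLD=4476363/32768 → NEW=255, ERR=-3879477/32768
(0,5): OLD=-15622003/524288 → NEW=0, ERR=-15622003/524288
(1,0): OLD=11383/128 → NEW=0, ERR=11383/128
(1,1): OLD=194625/1024 → NEW=255, ERR=-66495/1024
(1,2): OLD=2454613/32768 → NEW=0, ERR=2454613/32768
(1,3): OLD=18002673/131072 → NEW=255, ERR=-15420687/131072
(1,4): OLD=-360456077/8388608 → NEW=0, ERR=-360456077/8388608
(1,5): OLD=736827957/134217728 → NEW=0, ERR=736827957/134217728
(2,0): OLD=1173339/16384 → NEW=0, ERR=1173339/16384
(2,1): OLD=59581337/524288 → NEW=0, ERR=59581337/524288
(2,2): OLD=872495371/8388608 → NEW=0, ERR=872495371/8388608
(2,3): OLD=2574522739/67108864 → NEW=0, ERR=2574522739/67108864
(2,4): OLD=182605093593/2147483648 → NEW=0, ERR=182605093593/2147483648
(2,5): OLD=4543440019327/34359738368 → NEW=255, ERR=-4218293264513/34359738368
(3,0): OLD=1138230187/8388608 → NEW=255, ERR=-1000864853/8388608
(3,1): OLD=2099957071/67108864 → NEW=0, ERR=2099957071/67108864
(3,2): OLD=73813807069/536870912 → NEW=255, ERR=-63088275491/536870912
(3,3): OLD=1134612938647/34359738368 → NEW=0, ERR=1134612938647/34359738368
(3,4): OLD=14677957882551/274877906944 → NEW=0, ERR=14677957882551/274877906944
(3,5): OLD=216872170732377/4398046511104 → NEW=0, ERR=216872170732377/4398046511104
(4,0): OLD=-3669951835/1073741824 → NEW=0, ERR=-3669951835/1073741824
(4,1): OLD=185422362593/17179869184 → NEW=0, ERR=185422362593/17179869184
(4,2): OLD=35814949191507/549755813888 → NEW=0, ERR=35814949191507/549755813888
(4,3): OLD=1200567869734591/8796093022208 → NEW=255, ERR=-1042435850928449/8796093022208
(4,4): OLD=10013177635153071/140737488355328 → NEW=0, ERR=10013177635153071/140737488355328
(4,5): OLD=321724287871845993/2251799813685248 → NEW=255, ERR=-252484664617892247/2251799813685248
Output grid:
  Row 0: ....#.  (5 black, running=5)
  Row 1: .#.#..  (4 black, running=9)
  Row 2: .....#  (5 black, running=14)
  Row 3: #.#...  (4 black, running=18)
  Row 4: ...#.#  (4 black, running=22)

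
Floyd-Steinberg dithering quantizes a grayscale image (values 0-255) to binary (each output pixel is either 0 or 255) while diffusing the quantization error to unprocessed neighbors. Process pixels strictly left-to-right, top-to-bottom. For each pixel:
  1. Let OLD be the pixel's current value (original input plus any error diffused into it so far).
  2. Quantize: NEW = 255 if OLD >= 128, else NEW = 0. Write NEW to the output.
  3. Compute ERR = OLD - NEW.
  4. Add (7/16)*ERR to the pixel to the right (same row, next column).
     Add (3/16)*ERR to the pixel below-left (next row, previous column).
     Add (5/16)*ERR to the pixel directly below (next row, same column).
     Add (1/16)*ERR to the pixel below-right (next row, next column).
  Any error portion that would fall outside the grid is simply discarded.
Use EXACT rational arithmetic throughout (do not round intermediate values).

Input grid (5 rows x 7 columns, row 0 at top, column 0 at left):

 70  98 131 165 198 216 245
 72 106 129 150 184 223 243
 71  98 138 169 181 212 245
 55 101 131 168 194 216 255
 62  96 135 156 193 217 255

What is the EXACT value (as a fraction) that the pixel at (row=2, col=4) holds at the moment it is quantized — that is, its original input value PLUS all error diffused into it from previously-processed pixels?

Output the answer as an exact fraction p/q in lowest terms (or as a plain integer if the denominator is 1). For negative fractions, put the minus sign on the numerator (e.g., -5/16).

Answer: 70573020099/536870912

Derivation:
(0,0): OLD=70 → NEW=0, ERR=70
(0,1): OLD=1029/8 → NEW=255, ERR=-1011/8
(0,2): OLD=9691/128 → NEW=0, ERR=9691/128
(0,3): OLD=405757/2048 → NEW=255, ERR=-116483/2048
(0,4): OLD=5672683/32768 → NEW=255, ERR=-2683157/32768
(0,5): OLD=94464109/524288 → NEW=255, ERR=-39229331/524288
(0,6): OLD=1780603643/8388608 → NEW=255, ERR=-358491397/8388608
(1,0): OLD=8983/128 → NEW=0, ERR=8983/128
(1,1): OLD=118561/1024 → NEW=0, ERR=118561/1024
(1,2): OLD=6053941/32768 → NEW=255, ERR=-2301899/32768
(1,3): OLD=11910673/131072 → NEW=0, ERR=11910673/131072
(1,4): OLD=1514842515/8388608 → NEW=255, ERR=-624252525/8388608
(1,5): OLD=10330038403/67108864 → NEW=255, ERR=-6782721917/67108864
(1,6): OLD=194079199565/1073741824 → NEW=255, ERR=-79724965555/1073741824
(2,0): OLD=1878267/16384 → NEW=0, ERR=1878267/16384
(2,1): OLD=92039673/524288 → NEW=255, ERR=-41653767/524288
(2,2): OLD=885530923/8388608 → NEW=0, ERR=885530923/8388608
(2,3): OLD=15115442067/67108864 → NEW=255, ERR=-1997318253/67108864
(2,4): OLD=70573020099/536870912 → NEW=255, ERR=-66329062461/536870912
Target (2,4): original=181, with diffused error = 70573020099/536870912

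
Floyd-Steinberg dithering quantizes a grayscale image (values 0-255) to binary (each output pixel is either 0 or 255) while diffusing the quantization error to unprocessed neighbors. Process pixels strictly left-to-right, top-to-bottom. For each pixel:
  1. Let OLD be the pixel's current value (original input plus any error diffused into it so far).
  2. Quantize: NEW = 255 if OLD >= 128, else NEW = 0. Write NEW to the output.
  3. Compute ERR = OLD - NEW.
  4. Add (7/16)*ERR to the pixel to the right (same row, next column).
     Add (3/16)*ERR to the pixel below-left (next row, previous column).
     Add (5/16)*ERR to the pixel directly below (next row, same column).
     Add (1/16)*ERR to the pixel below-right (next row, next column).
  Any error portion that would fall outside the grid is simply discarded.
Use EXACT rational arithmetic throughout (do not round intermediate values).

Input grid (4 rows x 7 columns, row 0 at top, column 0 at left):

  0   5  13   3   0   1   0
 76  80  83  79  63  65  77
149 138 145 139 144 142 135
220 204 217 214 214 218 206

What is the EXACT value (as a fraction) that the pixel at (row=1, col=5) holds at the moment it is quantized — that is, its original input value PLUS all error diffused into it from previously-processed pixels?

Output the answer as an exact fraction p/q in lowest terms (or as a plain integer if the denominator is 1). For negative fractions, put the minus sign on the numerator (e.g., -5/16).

(0,0): OLD=0 → NEW=0, ERR=0
(0,1): OLD=5 → NEW=0, ERR=5
(0,2): OLD=243/16 → NEW=0, ERR=243/16
(0,3): OLD=2469/256 → NEW=0, ERR=2469/256
(0,4): OLD=17283/4096 → NEW=0, ERR=17283/4096
(0,5): OLD=186517/65536 → NEW=0, ERR=186517/65536
(0,6): OLD=1305619/1048576 → NEW=0, ERR=1305619/1048576
(1,0): OLD=1231/16 → NEW=0, ERR=1231/16
(1,1): OLD=15113/128 → NEW=0, ERR=15113/128
(1,2): OLD=579677/4096 → NEW=255, ERR=-464803/4096
(1,3): OLD=558825/16384 → NEW=0, ERR=558825/16384
(1,4): OLD=84281643/1048576 → NEW=0, ERR=84281643/1048576
(1,5): OLD=851876603/8388608 → NEW=0, ERR=851876603/8388608
Target (1,5): original=65, with diffused error = 851876603/8388608

Answer: 851876603/8388608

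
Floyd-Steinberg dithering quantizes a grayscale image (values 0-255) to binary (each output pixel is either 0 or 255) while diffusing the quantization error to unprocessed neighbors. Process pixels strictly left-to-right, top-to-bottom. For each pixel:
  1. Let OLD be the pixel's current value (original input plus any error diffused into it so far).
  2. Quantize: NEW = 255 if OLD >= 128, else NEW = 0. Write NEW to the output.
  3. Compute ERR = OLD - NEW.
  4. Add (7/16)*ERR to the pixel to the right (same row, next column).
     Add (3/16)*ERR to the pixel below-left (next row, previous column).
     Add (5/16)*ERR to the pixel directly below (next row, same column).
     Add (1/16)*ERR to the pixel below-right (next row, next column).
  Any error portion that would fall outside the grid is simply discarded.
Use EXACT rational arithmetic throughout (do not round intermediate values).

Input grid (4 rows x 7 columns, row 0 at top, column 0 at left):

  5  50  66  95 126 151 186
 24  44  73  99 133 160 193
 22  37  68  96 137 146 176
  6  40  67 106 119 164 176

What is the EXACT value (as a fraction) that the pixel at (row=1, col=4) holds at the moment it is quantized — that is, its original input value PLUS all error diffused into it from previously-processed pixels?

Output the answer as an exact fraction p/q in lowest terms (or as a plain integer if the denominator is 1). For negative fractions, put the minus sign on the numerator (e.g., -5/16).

Answer: 1370130589/16777216

Derivation:
(0,0): OLD=5 → NEW=0, ERR=5
(0,1): OLD=835/16 → NEW=0, ERR=835/16
(0,2): OLD=22741/256 → NEW=0, ERR=22741/256
(0,3): OLD=548307/4096 → NEW=255, ERR=-496173/4096
(0,4): OLD=4784325/65536 → NEW=0, ERR=4784325/65536
(0,5): OLD=191825251/1048576 → NEW=255, ERR=-75561629/1048576
(0,6): OLD=2591630773/16777216 → NEW=255, ERR=-1686559307/16777216
(1,0): OLD=9049/256 → NEW=0, ERR=9049/256
(1,1): OLD=189935/2048 → NEW=0, ERR=189935/2048
(1,2): OLD=7987739/65536 → NEW=0, ERR=7987739/65536
(1,3): OLD=35051007/262144 → NEW=255, ERR=-31795713/262144
(1,4): OLD=1370130589/16777216 → NEW=0, ERR=1370130589/16777216
Target (1,4): original=133, with diffused error = 1370130589/16777216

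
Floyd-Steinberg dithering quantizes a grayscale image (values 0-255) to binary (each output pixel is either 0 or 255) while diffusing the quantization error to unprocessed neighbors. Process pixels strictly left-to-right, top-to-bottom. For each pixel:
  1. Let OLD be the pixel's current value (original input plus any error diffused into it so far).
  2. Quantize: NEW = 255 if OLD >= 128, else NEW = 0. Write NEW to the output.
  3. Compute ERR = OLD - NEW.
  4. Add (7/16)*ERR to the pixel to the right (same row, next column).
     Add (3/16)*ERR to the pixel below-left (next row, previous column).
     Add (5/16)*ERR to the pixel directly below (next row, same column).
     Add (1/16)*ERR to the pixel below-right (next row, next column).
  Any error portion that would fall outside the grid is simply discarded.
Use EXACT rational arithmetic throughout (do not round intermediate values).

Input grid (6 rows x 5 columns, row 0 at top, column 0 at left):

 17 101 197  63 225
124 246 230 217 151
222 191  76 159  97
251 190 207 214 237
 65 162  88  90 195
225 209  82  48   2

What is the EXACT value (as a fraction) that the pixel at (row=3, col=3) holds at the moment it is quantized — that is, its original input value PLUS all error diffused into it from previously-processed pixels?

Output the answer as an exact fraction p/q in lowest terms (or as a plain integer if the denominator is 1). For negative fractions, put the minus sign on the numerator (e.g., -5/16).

Answer: 2007071001799/8589934592

Derivation:
(0,0): OLD=17 → NEW=0, ERR=17
(0,1): OLD=1735/16 → NEW=0, ERR=1735/16
(0,2): OLD=62577/256 → NEW=255, ERR=-2703/256
(0,3): OLD=239127/4096 → NEW=0, ERR=239127/4096
(0,4): OLD=16419489/65536 → NEW=255, ERR=-292191/65536
(1,0): OLD=38309/256 → NEW=255, ERR=-26971/256
(1,1): OLD=476931/2048 → NEW=255, ERR=-45309/2048
(1,2): OLD=15384255/65536 → NEW=255, ERR=-1327425/65536
(1,3): OLD=58952659/262144 → NEW=255, ERR=-7894061/262144
(1,4): OLD=587541785/4194304 → NEW=255, ERR=-482005735/4194304
(2,0): OLD=6059729/32768 → NEW=255, ERR=-2296111/32768
(2,1): OLD=149996171/1048576 → NEW=255, ERR=-117390709/1048576
(2,2): OLD=229212513/16777216 → NEW=0, ERR=229212513/16777216
(2,3): OLD=35635735955/268435456 → NEW=255, ERR=-32815305325/268435456
(2,4): OLD=24579336773/4294967296 → NEW=0, ERR=24579336773/4294967296
(3,0): OLD=3491531329/16777216 → NEW=255, ERR=-786658751/16777216
(3,1): OLD=17808448685/134217728 → NEW=255, ERR=-16417071955/134217728
(3,2): OLD=549058286463/4294967296 → NEW=0, ERR=549058286463/4294967296
(3,3): OLD=2007071001799/8589934592 → NEW=255, ERR=-183362319161/8589934592
Target (3,3): original=214, with diffused error = 2007071001799/8589934592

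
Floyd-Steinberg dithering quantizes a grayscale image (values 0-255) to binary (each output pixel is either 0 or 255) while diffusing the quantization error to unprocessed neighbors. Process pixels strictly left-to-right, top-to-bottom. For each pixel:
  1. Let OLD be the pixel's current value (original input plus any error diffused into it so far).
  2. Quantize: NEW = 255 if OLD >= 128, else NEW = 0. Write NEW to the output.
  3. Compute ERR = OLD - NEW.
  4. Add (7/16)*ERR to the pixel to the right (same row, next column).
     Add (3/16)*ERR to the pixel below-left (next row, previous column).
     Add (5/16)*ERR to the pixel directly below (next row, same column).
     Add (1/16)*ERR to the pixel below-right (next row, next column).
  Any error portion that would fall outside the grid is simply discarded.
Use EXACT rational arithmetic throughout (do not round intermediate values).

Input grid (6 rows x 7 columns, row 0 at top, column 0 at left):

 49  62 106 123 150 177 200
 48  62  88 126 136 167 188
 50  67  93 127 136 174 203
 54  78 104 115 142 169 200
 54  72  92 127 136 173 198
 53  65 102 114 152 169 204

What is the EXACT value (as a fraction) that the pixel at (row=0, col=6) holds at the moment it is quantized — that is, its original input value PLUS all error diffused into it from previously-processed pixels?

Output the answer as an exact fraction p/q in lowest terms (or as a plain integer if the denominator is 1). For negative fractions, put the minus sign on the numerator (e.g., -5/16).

(0,0): OLD=49 → NEW=0, ERR=49
(0,1): OLD=1335/16 → NEW=0, ERR=1335/16
(0,2): OLD=36481/256 → NEW=255, ERR=-28799/256
(0,3): OLD=302215/4096 → NEW=0, ERR=302215/4096
(0,4): OLD=11945905/65536 → NEW=255, ERR=-4765775/65536
(0,5): OLD=152237527/1048576 → NEW=255, ERR=-115149353/1048576
(0,6): OLD=2549397729/16777216 → NEW=255, ERR=-1728792351/16777216
Target (0,6): original=200, with diffused error = 2549397729/16777216

Answer: 2549397729/16777216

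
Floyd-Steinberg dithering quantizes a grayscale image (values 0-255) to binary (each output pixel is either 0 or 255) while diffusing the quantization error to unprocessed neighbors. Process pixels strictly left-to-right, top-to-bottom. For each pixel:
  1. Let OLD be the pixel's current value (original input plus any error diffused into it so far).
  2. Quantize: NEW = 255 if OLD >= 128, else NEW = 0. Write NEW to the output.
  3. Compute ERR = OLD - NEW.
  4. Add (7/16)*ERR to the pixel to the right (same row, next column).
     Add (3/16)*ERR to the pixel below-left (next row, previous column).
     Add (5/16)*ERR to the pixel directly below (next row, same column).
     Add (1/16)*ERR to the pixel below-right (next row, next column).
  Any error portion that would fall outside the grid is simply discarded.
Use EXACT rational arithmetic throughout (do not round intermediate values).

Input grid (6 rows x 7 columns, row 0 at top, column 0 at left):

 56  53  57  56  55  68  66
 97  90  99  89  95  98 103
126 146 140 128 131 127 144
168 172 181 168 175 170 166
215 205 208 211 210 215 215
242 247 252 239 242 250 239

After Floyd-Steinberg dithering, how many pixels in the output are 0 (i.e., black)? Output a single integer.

(0,0): OLD=56 → NEW=0, ERR=56
(0,1): OLD=155/2 → NEW=0, ERR=155/2
(0,2): OLD=2909/32 → NEW=0, ERR=2909/32
(0,3): OLD=49035/512 → NEW=0, ERR=49035/512
(0,4): OLD=793805/8192 → NEW=0, ERR=793805/8192
(0,5): OLD=14469531/131072 → NEW=0, ERR=14469531/131072
(0,6): OLD=239698749/2097152 → NEW=0, ERR=239698749/2097152
(1,0): OLD=4129/32 → NEW=255, ERR=-4031/32
(1,1): OLD=20391/256 → NEW=0, ERR=20391/256
(1,2): OLD=1515987/8192 → NEW=255, ERR=-572973/8192
(1,3): OLD=3675879/32768 → NEW=0, ERR=3675879/32768
(1,4): OLD=421620005/2097152 → NEW=255, ERR=-113153755/2097152
(1,5): OLD=2288065429/16777216 → NEW=255, ERR=-1990124651/16777216
(1,6): OLD=25158029339/268435456 → NEW=0, ERR=25158029339/268435456
(2,0): OLD=416029/4096 → NEW=0, ERR=416029/4096
(2,1): OLD=25472623/131072 → NEW=255, ERR=-7950737/131072
(2,2): OLD=246659021/2097152 → NEW=0, ERR=246659021/2097152
(2,3): OLD=3355859685/16777216 → NEW=255, ERR=-922330395/16777216
(2,4): OLD=10047128933/134217728 → NEW=0, ERR=10047128933/134217728
(2,5): OLD=587901086951/4294967296 → NEW=255, ERR=-507315573529/4294967296
(2,6): OLD=7847566071745/68719476736 → NEW=0, ERR=7847566071745/68719476736
(3,0): OLD=395033965/2097152 → NEW=255, ERR=-139739795/2097152
(3,1): OLD=2555054345/16777216 → NEW=255, ERR=-1723135735/16777216
(3,2): OLD=21303271355/134217728 → NEW=255, ERR=-12922249285/134217728
(3,3): OLD=69838964053/536870912 → NEW=255, ERR=-67063118507/536870912
(3,4): OLD=8119851119981/68719476736 → NEW=0, ERR=8119851119981/68719476736
(3,5): OLD=115928758454199/549755813888 → NEW=255, ERR=-24258974087241/549755813888
(3,6): OLD=1539304872533929/8796093022208 → NEW=255, ERR=-703698848129111/8796093022208
(4,0): OLD=46954624035/268435456 → NEW=255, ERR=-21496417245/268435456
(4,1): OLD=496722326695/4294967296 → NEW=0, ERR=496722326695/4294967296
(4,2): OLD=13652509970025/68719476736 → NEW=255, ERR=-3870956597655/68719476736
(4,3): OLD=89861611579347/549755813888 → NEW=255, ERR=-50326120962093/549755813888
(4,4): OLD=839120588557689/4398046511104 → NEW=255, ERR=-282381271773831/4398046511104
(4,5): OLD=23292748663552841/140737488355328 → NEW=255, ERR=-12595310867055799/140737488355328
(4,6): OLD=333463578656275151/2251799813685248 → NEW=255, ERR=-240745373833463089/2251799813685248
(5,0): OLD=16400566970597/68719476736 → NEW=255, ERR=-1122899597083/68719476736
(5,1): OLD=143170454204503/549755813888 → NEW=255, ERR=2982721663063/549755813888
(5,2): OLD=997629162131169/4398046511104 → NEW=255, ERR=-123872698200351/4398046511104
(5,3): OLD=6421545547502053/35184372088832 → NEW=255, ERR=-2550469335150107/35184372088832
(5,4): OLD=377671990476350855/2251799813685248 → NEW=255, ERR=-196536962013387385/2251799813685248
(5,5): OLD=2878500159317112823/18014398509481984 → NEW=255, ERR=-1715171460600793097/18014398509481984
(5,6): OLD=45638844931731889305/288230376151711744 → NEW=255, ERR=-27859900986954605415/288230376151711744
Output grid:
  Row 0: .......  (7 black, running=7)
  Row 1: #.#.##.  (3 black, running=10)
  Row 2: .#.#.#.  (4 black, running=14)
  Row 3: ####.##  (1 black, running=15)
  Row 4: #.#####  (1 black, running=16)
  Row 5: #######  (0 black, running=16)

Answer: 16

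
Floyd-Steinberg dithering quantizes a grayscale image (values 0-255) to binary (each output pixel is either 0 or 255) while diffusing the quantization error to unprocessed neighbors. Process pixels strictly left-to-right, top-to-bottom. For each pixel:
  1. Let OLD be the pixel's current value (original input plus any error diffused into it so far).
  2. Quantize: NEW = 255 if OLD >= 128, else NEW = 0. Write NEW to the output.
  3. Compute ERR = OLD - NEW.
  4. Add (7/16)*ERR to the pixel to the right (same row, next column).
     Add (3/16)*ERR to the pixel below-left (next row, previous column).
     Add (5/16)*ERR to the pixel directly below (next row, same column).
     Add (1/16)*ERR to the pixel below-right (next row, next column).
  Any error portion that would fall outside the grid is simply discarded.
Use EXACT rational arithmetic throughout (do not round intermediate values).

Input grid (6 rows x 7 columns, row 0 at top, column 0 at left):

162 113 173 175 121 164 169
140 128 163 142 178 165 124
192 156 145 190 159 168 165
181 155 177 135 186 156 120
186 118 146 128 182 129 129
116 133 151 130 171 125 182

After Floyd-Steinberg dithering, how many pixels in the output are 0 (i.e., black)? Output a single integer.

Answer: 16

Derivation:
(0,0): OLD=162 → NEW=255, ERR=-93
(0,1): OLD=1157/16 → NEW=0, ERR=1157/16
(0,2): OLD=52387/256 → NEW=255, ERR=-12893/256
(0,3): OLD=626549/4096 → NEW=255, ERR=-417931/4096
(0,4): OLD=5004339/65536 → NEW=0, ERR=5004339/65536
(0,5): OLD=206996837/1048576 → NEW=255, ERR=-60390043/1048576
(0,6): OLD=2412619203/16777216 → NEW=255, ERR=-1865570877/16777216
(1,0): OLD=31871/256 → NEW=0, ERR=31871/256
(1,1): OLD=388729/2048 → NEW=255, ERR=-133511/2048
(1,2): OLD=6824173/65536 → NEW=0, ERR=6824173/65536
(1,3): OLD=43736233/262144 → NEW=255, ERR=-23110487/262144
(1,4): OLD=2451437467/16777216 → NEW=255, ERR=-1826752613/16777216
(1,5): OLD=11178888331/134217728 → NEW=0, ERR=11178888331/134217728
(1,6): OLD=262187430085/2147483648 → NEW=0, ERR=262187430085/2147483648
(2,0): OLD=7165763/32768 → NEW=255, ERR=-1190077/32768
(2,1): OLD=154186513/1048576 → NEW=255, ERR=-113200367/1048576
(2,2): OLD=1840544115/16777216 → NEW=0, ERR=1840544115/16777216
(2,3): OLD=26378960027/134217728 → NEW=255, ERR=-7846560613/134217728
(2,4): OLD=117578983435/1073741824 → NEW=0, ERR=117578983435/1073741824
(2,5): OLD=8865590836185/34359738368 → NEW=255, ERR=103857552345/34359738368
(2,6): OLD=115273501977471/549755813888 → NEW=255, ERR=-24914230563969/549755813888
(3,0): OLD=2506662675/16777216 → NEW=255, ERR=-1771527405/16777216
(3,1): OLD=12531543703/134217728 → NEW=0, ERR=12531543703/134217728
(3,2): OLD=251708923701/1073741824 → NEW=255, ERR=-22095241419/1073741824
(3,3): OLD=580321249763/4294967296 → NEW=255, ERR=-514895410717/4294967296
(3,4): OLD=90535928872723/549755813888 → NEW=255, ERR=-49651803668717/549755813888
(3,5): OLD=509197118898921/4398046511104 → NEW=0, ERR=509197118898921/4398046511104
(3,6): OLD=11025353677753527/70368744177664 → NEW=255, ERR=-6918676087550793/70368744177664
(4,0): OLD=366165493437/2147483648 → NEW=255, ERR=-181442836803/2147483648
(4,1): OLD=3427545809689/34359738368 → NEW=0, ERR=3427545809689/34359738368
(4,2): OLD=91572516199191/549755813888 → NEW=255, ERR=-48615216342249/549755813888
(4,3): OLD=147896077487661/4398046511104 → NEW=0, ERR=147896077487661/4398046511104
(4,4): OLD=6428325146061175/35184372088832 → NEW=255, ERR=-2543689736590985/35184372088832
(4,5): OLD=123253742050090231/1125899906842624 → NEW=0, ERR=123253742050090231/1125899906842624
(4,6): OLD=2763493977507867889/18014398509481984 → NEW=255, ERR=-1830177642410038031/18014398509481984
(5,0): OLD=59538884895835/549755813888 → NEW=0, ERR=59538884895835/549755813888
(5,1): OLD=834280607875657/4398046511104 → NEW=255, ERR=-287221252455863/4398046511104
(5,2): OLD=3776468523024719/35184372088832 → NEW=0, ERR=3776468523024719/35184372088832
(5,3): OLD=47396086824886571/281474976710656 → NEW=255, ERR=-24380032236330709/281474976710656
(5,4): OLD=2398453506636713721/18014398509481984 → NEW=255, ERR=-2195218113281192199/18014398509481984
(5,5): OLD=11864833758819071337/144115188075855872 → NEW=0, ERR=11864833758819071337/144115188075855872
(5,6): OLD=445286637274635826951/2305843009213693952 → NEW=255, ERR=-142703330074856130809/2305843009213693952
Output grid:
  Row 0: #.##.##  (2 black, running=2)
  Row 1: .#.##..  (4 black, running=6)
  Row 2: ##.#.##  (2 black, running=8)
  Row 3: #.###.#  (2 black, running=10)
  Row 4: #.#.#.#  (3 black, running=13)
  Row 5: .#.##.#  (3 black, running=16)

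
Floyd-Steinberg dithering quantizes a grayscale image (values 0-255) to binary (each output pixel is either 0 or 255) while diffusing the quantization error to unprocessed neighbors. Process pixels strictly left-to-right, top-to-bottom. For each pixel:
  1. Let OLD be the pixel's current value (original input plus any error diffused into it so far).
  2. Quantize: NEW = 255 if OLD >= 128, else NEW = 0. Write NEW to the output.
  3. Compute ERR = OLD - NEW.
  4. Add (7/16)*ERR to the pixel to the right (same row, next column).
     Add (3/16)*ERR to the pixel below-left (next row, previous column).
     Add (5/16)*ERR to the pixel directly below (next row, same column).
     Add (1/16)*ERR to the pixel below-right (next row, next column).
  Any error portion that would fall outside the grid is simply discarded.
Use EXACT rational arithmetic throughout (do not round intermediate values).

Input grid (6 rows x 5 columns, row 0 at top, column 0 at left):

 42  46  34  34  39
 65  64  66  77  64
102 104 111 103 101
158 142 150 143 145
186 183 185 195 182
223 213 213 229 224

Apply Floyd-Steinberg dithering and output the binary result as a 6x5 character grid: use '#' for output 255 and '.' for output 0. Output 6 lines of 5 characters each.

(0,0): OLD=42 → NEW=0, ERR=42
(0,1): OLD=515/8 → NEW=0, ERR=515/8
(0,2): OLD=7957/128 → NEW=0, ERR=7957/128
(0,3): OLD=125331/2048 → NEW=0, ERR=125331/2048
(0,4): OLD=2155269/32768 → NEW=0, ERR=2155269/32768
(1,0): OLD=11545/128 → NEW=0, ERR=11545/128
(1,1): OLD=141167/1024 → NEW=255, ERR=-119953/1024
(1,2): OLD=1627739/32768 → NEW=0, ERR=1627739/32768
(1,3): OLD=17573407/131072 → NEW=255, ERR=-15849953/131072
(1,4): OLD=74394621/2097152 → NEW=0, ERR=74394621/2097152
(2,0): OLD=1773109/16384 → NEW=0, ERR=1773109/16384
(2,1): OLD=67995735/524288 → NEW=255, ERR=-65697705/524288
(2,2): OLD=349855301/8388608 → NEW=0, ERR=349855301/8388608
(2,3): OLD=12510864767/134217728 → NEW=0, ERR=12510864767/134217728
(2,4): OLD=312047828665/2147483648 → NEW=255, ERR=-235560501575/2147483648
(3,0): OLD=1412004389/8388608 → NEW=255, ERR=-727090651/8388608
(3,1): OLD=5335432065/67108864 → NEW=0, ERR=5335432065/67108864
(3,2): OLD=445521002011/2147483648 → NEW=255, ERR=-102087328229/2147483648
(3,3): OLD=572822740339/4294967296 → NEW=255, ERR=-522393920141/4294967296
(3,4): OLD=4352309342527/68719476736 → NEW=0, ERR=4352309342527/68719476736
(4,0): OLD=186638649419/1073741824 → NEW=255, ERR=-87165515701/1073741824
(4,1): OLD=5428786840587/34359738368 → NEW=255, ERR=-3332946443253/34359738368
(4,2): OLD=60401501342085/549755813888 → NEW=0, ERR=60401501342085/549755813888
(4,3): OLD=1882037608028939/8796093022208 → NEW=255, ERR=-360966112634101/8796093022208
(4,4): OLD=24803075322999501/140737488355328 → NEW=255, ERR=-11084984207609139/140737488355328
(5,0): OLD=98650224655105/549755813888 → NEW=255, ERR=-41537507886335/549755813888
(5,1): OLD=726372651526531/4398046511104 → NEW=255, ERR=-395129208804989/4398046511104
(5,2): OLD=27341263576406747/140737488355328 → NEW=255, ERR=-8546795954201893/140737488355328
(5,3): OLD=102291282091131701/562949953421312 → NEW=255, ERR=-41260956031302859/562949953421312
(5,4): OLD=1483984425482096951/9007199254740992 → NEW=255, ERR=-812851384476856009/9007199254740992
Row 0: .....
Row 1: .#.#.
Row 2: .#..#
Row 3: #.##.
Row 4: ##.##
Row 5: #####

Answer: .....
.#.#.
.#..#
#.##.
##.##
#####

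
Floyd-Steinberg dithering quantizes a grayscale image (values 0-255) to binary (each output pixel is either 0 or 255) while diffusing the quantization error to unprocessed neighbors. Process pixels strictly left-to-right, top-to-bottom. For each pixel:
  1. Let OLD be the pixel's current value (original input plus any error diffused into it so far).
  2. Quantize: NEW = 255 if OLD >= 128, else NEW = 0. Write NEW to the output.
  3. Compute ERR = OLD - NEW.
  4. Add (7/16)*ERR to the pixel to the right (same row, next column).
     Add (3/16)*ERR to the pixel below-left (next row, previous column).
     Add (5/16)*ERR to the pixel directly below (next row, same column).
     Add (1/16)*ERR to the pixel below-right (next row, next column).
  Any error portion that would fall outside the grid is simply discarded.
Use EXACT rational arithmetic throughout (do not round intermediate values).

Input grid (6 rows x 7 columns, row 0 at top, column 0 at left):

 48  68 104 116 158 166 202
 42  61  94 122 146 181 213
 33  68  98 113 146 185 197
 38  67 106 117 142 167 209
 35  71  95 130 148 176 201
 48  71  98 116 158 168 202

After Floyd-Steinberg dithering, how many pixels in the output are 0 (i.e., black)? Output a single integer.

(0,0): OLD=48 → NEW=0, ERR=48
(0,1): OLD=89 → NEW=0, ERR=89
(0,2): OLD=2287/16 → NEW=255, ERR=-1793/16
(0,3): OLD=17145/256 → NEW=0, ERR=17145/256
(0,4): OLD=767183/4096 → NEW=255, ERR=-277297/4096
(0,5): OLD=8937897/65536 → NEW=255, ERR=-7773783/65536
(0,6): OLD=157395871/1048576 → NEW=255, ERR=-109991009/1048576
(1,0): OLD=1179/16 → NEW=0, ERR=1179/16
(1,1): OLD=13189/128 → NEW=0, ERR=13189/128
(1,2): OLD=500449/4096 → NEW=0, ERR=500449/4096
(1,3): OLD=2894809/16384 → NEW=255, ERR=-1283111/16384
(1,4): OLD=76048999/1048576 → NEW=0, ERR=76048999/1048576
(1,5): OLD=1273077695/8388608 → NEW=255, ERR=-866017345/8388608
(1,6): OLD=17131570065/134217728 → NEW=0, ERR=17131570065/134217728
(2,0): OLD=154311/2048 → NEW=0, ERR=154311/2048
(2,1): OLD=10530213/65536 → NEW=255, ERR=-6181467/65536
(2,2): OLD=90881535/1048576 → NEW=0, ERR=90881535/1048576
(2,3): OLD=1238831287/8388608 → NEW=255, ERR=-900263753/8388608
(2,4): OLD=6540448555/67108864 → NEW=0, ERR=6540448555/67108864
(2,5): OLD=480698349117/2147483648 → NEW=255, ERR=-66909981123/2147483648
(2,6): OLD=7449323755515/34359738368 → NEW=255, ERR=-1312409528325/34359738368
(3,0): OLD=45991247/1048576 → NEW=0, ERR=45991247/1048576
(3,1): OLD=651573339/8388608 → NEW=0, ERR=651573339/8388608
(3,2): OLD=9465667453/67108864 → NEW=255, ERR=-7647092867/67108864
(3,3): OLD=15381339281/268435456 → NEW=0, ERR=15381339281/268435456
(3,4): OLD=6355712152655/34359738368 → NEW=255, ERR=-2406021131185/34359738368
(3,5): OLD=34512877793173/274877906944 → NEW=0, ERR=34512877793173/274877906944
(3,6): OLD=1099721006656203/4398046511104 → NEW=255, ERR=-21780853675317/4398046511104
(4,0): OLD=8491990377/134217728 → NEW=0, ERR=8491990377/134217728
(4,1): OLD=224045461181/2147483648 → NEW=0, ERR=224045461181/2147483648
(4,2): OLD=4144913432035/34359738368 → NEW=0, ERR=4144913432035/34359738368
(4,3): OLD=49596666014033/274877906944 → NEW=255, ERR=-20497200256687/274877906944
(4,4): OLD=265239380701223/2199023255552 → NEW=0, ERR=265239380701223/2199023255552
(4,5): OLD=18485967262722195/70368744177664 → NEW=255, ERR=541937497417875/70368744177664
(4,6): OLD=237192272178319477/1125899906842624 → NEW=255, ERR=-49912204066549643/1125899906842624
(5,0): OLD=3000763055367/34359738368 → NEW=0, ERR=3000763055367/34359738368
(5,1): OLD=46285165450357/274877906944 → NEW=255, ERR=-23808700820363/274877906944
(5,2): OLD=198665203944079/2199023255552 → NEW=0, ERR=198665203944079/2199023255552
(5,3): OLD=2856574090699747/17592186044416 → NEW=255, ERR=-1629433350626333/17592186044416
(5,4): OLD=171084881602334701/1125899906842624 → NEW=255, ERR=-116019594642534419/1125899906842624
(5,5): OLD=1121851368804019813/9007199254740992 → NEW=0, ERR=1121851368804019813/9007199254740992
(5,6): OLD=35037107409958527115/144115188075855872 → NEW=255, ERR=-1712265549384720245/144115188075855872
Output grid:
  Row 0: ..#.###  (3 black, running=3)
  Row 1: ...#.#.  (5 black, running=8)
  Row 2: .#.#.##  (3 black, running=11)
  Row 3: ..#.#.#  (4 black, running=15)
  Row 4: ...#.##  (4 black, running=19)
  Row 5: .#.##.#  (3 black, running=22)

Answer: 22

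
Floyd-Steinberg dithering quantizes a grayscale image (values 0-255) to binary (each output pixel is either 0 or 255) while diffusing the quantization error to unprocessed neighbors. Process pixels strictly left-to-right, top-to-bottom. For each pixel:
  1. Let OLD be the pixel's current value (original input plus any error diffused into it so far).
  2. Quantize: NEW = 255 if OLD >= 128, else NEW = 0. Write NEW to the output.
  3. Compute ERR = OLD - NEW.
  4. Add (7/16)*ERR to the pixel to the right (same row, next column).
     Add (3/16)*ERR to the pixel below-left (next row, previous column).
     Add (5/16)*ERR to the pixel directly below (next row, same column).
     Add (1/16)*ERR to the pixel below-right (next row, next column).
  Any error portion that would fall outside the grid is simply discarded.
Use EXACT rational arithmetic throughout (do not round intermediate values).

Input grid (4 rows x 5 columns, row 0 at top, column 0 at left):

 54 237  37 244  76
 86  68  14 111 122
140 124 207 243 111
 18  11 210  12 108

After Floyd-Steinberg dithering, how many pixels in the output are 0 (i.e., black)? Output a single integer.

(0,0): OLD=54 → NEW=0, ERR=54
(0,1): OLD=2085/8 → NEW=255, ERR=45/8
(0,2): OLD=5051/128 → NEW=0, ERR=5051/128
(0,3): OLD=535069/2048 → NEW=255, ERR=12829/2048
(0,4): OLD=2580171/32768 → NEW=0, ERR=2580171/32768
(1,0): OLD=13303/128 → NEW=0, ERR=13303/128
(1,1): OLD=129025/1024 → NEW=0, ERR=129025/1024
(1,2): OLD=2719189/32768 → NEW=0, ERR=2719189/32768
(1,3): OLD=21822545/131072 → NEW=255, ERR=-11600815/131072
(1,4): OLD=227071315/2097152 → NEW=0, ERR=227071315/2097152
(2,0): OLD=3212955/16384 → NEW=255, ERR=-964965/16384
(2,1): OLD=83709337/524288 → NEW=255, ERR=-49984103/524288
(2,2): OLD=1530939275/8388608 → NEW=255, ERR=-608155765/8388608
(2,3): OLD=28066524913/134217728 → NEW=255, ERR=-6158995727/134217728
(2,4): OLD=256041301079/2147483648 → NEW=0, ERR=256041301079/2147483648
(3,0): OLD=-153351765/8388608 → NEW=0, ERR=-153351765/8388608
(3,1): OLD=-2957162481/67108864 → NEW=0, ERR=-2957162481/67108864
(3,2): OLD=329645912597/2147483648 → NEW=255, ERR=-217962417643/2147483648
(3,3): OLD=-124212961731/4294967296 → NEW=0, ERR=-124212961731/4294967296
(3,4): OLD=8915537902897/68719476736 → NEW=255, ERR=-8607928664783/68719476736
Output grid:
  Row 0: .#.#.  (3 black, running=3)
  Row 1: ...#.  (4 black, running=7)
  Row 2: ####.  (1 black, running=8)
  Row 3: ..#.#  (3 black, running=11)

Answer: 11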